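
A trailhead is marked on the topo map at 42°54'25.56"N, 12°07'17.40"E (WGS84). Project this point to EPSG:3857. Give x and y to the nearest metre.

Web Mercator is spherical with R = a = 6378137 m.
x = R·λ = 6378137 × 0.211560085 = 1349359.208 m.
y = R·ln tan(π/4 + φ/2) = 6378137 × 0.830625337 = 5297842.193 m.

x 1349359 m, y 5297842 m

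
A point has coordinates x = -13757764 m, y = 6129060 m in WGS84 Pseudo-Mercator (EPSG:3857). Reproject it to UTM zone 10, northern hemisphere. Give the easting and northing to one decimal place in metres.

E 456243.8 m, N 5331283.4 m

Web Mercator inverse (R = 6378137 m) → φ = 48.13330045°, λ = -123.58809677°.
UTM 10N forward: E = 456243.840 m, N = 5331283.422 m.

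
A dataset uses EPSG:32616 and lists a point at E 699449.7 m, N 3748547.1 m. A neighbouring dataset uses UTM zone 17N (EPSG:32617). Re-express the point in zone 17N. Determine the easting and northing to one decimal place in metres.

E 144325.1 m, N 3753109.2 m

UTM 16N → geographic: φ = 33.85839961°, λ = -84.84399975°.
UTM 17N (λ₀ = -81°) forward: E = 144325.103 m, N = 3753109.156 m.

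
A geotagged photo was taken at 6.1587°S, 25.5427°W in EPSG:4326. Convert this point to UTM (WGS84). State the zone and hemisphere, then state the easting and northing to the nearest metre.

Zone 26S: E 661248 m, N 9319032 m

Longitude -25.5427° lies in the 6° band [-30°, -24°), giving zone 26; latitude is south of the equator, so 26S.
Zone 26 central meridian λ₀ = 6×26 − 183 = -27°; Δλ = +1.4573°.
Transverse Mercator on WGS84 with k₀ = 0.9996 gives E = 661248.413 m, N = 9319032.303 m.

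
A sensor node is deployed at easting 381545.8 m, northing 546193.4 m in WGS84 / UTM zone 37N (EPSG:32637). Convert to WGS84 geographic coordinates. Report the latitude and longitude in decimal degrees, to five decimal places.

Zone 37N: λ₀ = 39°, k₀ = 0.9996, false easting 500000 m.
Meridian distance M = (N − FN)/k₀ = 546412.0 m.
Inverse transverse Mercator on WGS84 gives φ = 4.94059963°, λ = 37.93160001°.

lat 4.94060°, lon 37.93160°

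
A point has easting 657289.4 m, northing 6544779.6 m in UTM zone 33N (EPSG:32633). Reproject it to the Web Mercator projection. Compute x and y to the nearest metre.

Unproject from UTM 33N (λ₀ = 15°) → φ = 59.01350010°, λ = 17.73930085°.
Web Mercator (R = 6378137 m): x = 1974729.938 m, y = 8183305.347 m.

x 1974730 m, y 8183305 m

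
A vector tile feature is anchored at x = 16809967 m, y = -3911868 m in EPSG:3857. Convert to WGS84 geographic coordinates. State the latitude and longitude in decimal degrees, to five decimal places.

lat -33.12470°, lon 151.00650°

R = 6378137 m. λ = x/R = 151.00650282°.
φ = 2·arctan(exp(y/R)) − 90° = 2·arctan(0.54155) − 90° = -33.12470358°.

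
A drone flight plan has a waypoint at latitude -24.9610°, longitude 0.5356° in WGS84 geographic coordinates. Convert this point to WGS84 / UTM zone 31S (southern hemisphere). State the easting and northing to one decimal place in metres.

Zone 31 central meridian λ₀ = 6×31 − 183 = 3°; Δλ = -2.4644°.
Transverse Mercator on WGS84 with k₀ = 0.9996 gives E = 251189.931 m, N = 7237111.639 m.

E 251189.9 m, N 7237111.6 m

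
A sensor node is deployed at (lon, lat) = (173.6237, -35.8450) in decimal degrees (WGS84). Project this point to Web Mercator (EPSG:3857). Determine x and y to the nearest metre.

x 19327702 m, y -4279315 m

Web Mercator is spherical with R = a = 6378137 m.
x = R·λ = 6378137 × 3.030305224 = 19327701.874 m.
y = R·ln tan(π/4 + φ/2) = 6378137 × -0.670934870 = -4279314.517 m.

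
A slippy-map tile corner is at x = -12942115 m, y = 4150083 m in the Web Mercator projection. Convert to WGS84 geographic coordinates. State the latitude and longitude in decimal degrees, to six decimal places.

lat 34.898402°, lon -116.260997°

R = 6378137 m. λ = x/R = -116.26099713°.
φ = 2·arctan(exp(y/R)) − 90° = 2·arctan(1.91683) − 90° = 34.89840245°.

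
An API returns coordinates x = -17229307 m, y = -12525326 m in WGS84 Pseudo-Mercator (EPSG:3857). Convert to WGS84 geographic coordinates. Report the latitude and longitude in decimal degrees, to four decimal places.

R = 6378137 m. λ = x/R = -154.77349813°.
φ = 2·arctan(exp(y/R)) − 90° = 2·arctan(0.14033) − 90° = -74.02420029°.

lat -74.0242°, lon -154.7735°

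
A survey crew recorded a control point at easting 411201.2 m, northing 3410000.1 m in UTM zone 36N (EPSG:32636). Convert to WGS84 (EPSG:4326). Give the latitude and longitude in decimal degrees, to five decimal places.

Zone 36N: λ₀ = 33°, k₀ = 0.9996, false easting 500000 m.
Meridian distance M = (N − FN)/k₀ = 3411364.6 m.
Inverse transverse Mercator on WGS84 gives φ = 30.81979964°, λ = 32.07159976°.

lat 30.81980°, lon 32.07160°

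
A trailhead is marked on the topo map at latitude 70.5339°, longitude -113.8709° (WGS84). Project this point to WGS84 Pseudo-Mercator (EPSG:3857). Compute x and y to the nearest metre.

Web Mercator is spherical with R = a = 6378137 m.
x = R·λ = 6378137 × -1.987422127 = -12676050.604 m.
y = R·ln tan(π/4 + φ/2) = 6378137 × 1.763015324 = 11244753.268 m.

x -12676051 m, y 11244753 m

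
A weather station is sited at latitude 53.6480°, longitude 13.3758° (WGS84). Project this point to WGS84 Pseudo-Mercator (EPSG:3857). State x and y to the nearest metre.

x 1488987 m, y 7103772 m

Web Mercator is spherical with R = a = 6378137 m.
x = R·λ = 6378137 × 0.233451750 = 1488987.245 m.
y = R·ln tan(π/4 + φ/2) = 6378137 × 1.113769047 = 7103771.568 m.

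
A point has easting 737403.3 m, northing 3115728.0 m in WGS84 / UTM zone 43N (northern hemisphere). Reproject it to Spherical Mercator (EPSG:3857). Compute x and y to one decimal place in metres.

Unproject from UTM 43N (λ₀ = 75°) → φ = 28.14589997°, λ = 77.41739967°.
Web Mercator (R = 6378137 m): x = 8618065.510 m, y = 3267380.921 m.

x 8618065.5 m, y 3267380.9 m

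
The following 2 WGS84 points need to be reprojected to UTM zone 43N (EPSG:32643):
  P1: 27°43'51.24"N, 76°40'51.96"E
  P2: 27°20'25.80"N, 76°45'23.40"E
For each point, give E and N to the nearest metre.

P1: E 665712 m, N 3068525 m; P2: E 673759 m, N 3025373 m

UTM zone 43N: λ₀ = 75°, k₀ = 0.9996.
P1 (27.7309°, 76.6811°) → (665712.365, 3068524.798) m.
P2 (27.3405°, 76.7565°) → (673759.364, 3025373.175) m.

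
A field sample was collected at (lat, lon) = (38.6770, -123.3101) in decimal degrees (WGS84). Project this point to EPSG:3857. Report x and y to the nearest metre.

Web Mercator is spherical with R = a = 6378137 m.
x = R·λ = 6378137 × -2.152167246 = -13726817.542 m.
y = R·ln tan(π/4 + φ/2) = 6378137 × 0.733052557 = 4675509.636 m.

x -13726818 m, y 4675510 m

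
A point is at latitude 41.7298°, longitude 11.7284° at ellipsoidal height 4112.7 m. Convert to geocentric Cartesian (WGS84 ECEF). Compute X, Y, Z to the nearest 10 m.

WGS84: a = 6378137 m, e² = 0.006694380; N(φ) = a/√(1−e²sin²φ) = 6387616.654 m.
X = (N+h)·cosφ·cosλ = 4670507.800 m; Y = (N+h)·cosφ·sinλ = 969630.247 m; Z = (N(1−e²)+h)·sinφ = 4225991.321 m.

X 4670510 m, Y 969630 m, Z 4225990 m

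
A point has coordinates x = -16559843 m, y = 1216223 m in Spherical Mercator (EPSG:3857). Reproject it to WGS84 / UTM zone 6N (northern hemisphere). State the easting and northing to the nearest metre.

Web Mercator inverse (R = 6378137 m) → φ = 10.85990179°, λ = -148.75960070°.
UTM 6N forward: E = 307655.977 m, N = 1201045.378 m.

E 307656 m, N 1201045 m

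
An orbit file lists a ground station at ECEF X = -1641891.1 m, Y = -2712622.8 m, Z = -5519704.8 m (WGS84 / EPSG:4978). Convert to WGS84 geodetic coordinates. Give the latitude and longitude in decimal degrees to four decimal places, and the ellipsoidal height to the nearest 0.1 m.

λ = atan2(Y, X) = -121.18560008°; p = √(X²+Y²) = 3170824.6 m.
Bowring's method on WGS84 (a = 6378137 m, b = 6356752.314 m) gives φ = -60.29040021°, h = 3593.710 m.

lat -60.2904°, lon -121.1856°, h 3593.7 m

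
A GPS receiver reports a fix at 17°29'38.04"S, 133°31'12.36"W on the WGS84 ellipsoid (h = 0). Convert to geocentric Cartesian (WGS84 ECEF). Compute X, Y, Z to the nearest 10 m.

WGS84: a = 6378137 m, e² = 0.006694380; N(φ) = a/√(1−e²sin²φ) = 6380067.019 m.
X = (N+h)·cosφ·cosλ = -4190173.583 m; Y = (N+h)·cosφ·sinλ = -4412420.509 m; Z = (N(1−e²)+h)·sinφ = -1905036.340 m.

X -4190170 m, Y -4412420 m, Z -1905040 m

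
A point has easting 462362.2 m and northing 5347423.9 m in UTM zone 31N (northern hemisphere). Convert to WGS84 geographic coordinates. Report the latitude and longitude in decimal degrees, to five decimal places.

Zone 31N: λ₀ = 3°, k₀ = 0.9996, false easting 500000 m.
Meridian distance M = (N − FN)/k₀ = 5349563.7 m.
Inverse transverse Mercator on WGS84 gives φ = 48.27889977°, λ = 2.49270036°.

lat 48.27890°, lon 2.49270°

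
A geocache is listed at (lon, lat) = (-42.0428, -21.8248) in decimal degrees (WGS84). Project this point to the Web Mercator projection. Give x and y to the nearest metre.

Web Mercator is spherical with R = a = 6378137 m.
x = R·λ = 6378137 × -0.733785287 = -4680183.088 m.
y = R·ln tan(π/4 + φ/2) = 6378137 × -0.390475045 = -2490503.333 m.

x -4680183 m, y -2490503 m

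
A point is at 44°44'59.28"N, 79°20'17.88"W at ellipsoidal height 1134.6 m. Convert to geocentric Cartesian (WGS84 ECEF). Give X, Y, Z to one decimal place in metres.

WGS84: a = 6378137 m, e² = 0.006694380; N(φ) = a/√(1−e²sin²φ) = 6388744.597 m.
X = (N+h)·cosφ·cosλ = 839576.855 m; Y = (N+h)·cosφ·sinλ = -4459673.301 m; Z = (N(1−e²)+h)·sinφ = 4468443.524 m.

X 839576.9 m, Y -4459673.3 m, Z 4468443.5 m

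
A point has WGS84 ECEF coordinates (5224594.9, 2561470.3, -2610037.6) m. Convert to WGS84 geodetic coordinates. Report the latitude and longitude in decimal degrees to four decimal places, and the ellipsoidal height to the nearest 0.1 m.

λ = atan2(Y, X) = 26.11739950°; p = √(X²+Y²) = 5818721.7 m.
Bowring's method on WGS84 (a = 6378137 m, b = 6356752.314 m) gives φ = -24.30299958°, h = 2749.285 m.

lat -24.3030°, lon 26.1174°, h 2749.3 m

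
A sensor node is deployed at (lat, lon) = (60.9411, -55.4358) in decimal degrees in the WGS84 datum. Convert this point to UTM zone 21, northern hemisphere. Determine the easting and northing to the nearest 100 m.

E 584800 m, N 6757200 m

Zone 21 central meridian λ₀ = 6×21 − 183 = -57°; Δλ = +1.5642°.
Transverse Mercator on WGS84 with k₀ = 0.9996 gives E = 584752.110 m, N = 6757238.179 m.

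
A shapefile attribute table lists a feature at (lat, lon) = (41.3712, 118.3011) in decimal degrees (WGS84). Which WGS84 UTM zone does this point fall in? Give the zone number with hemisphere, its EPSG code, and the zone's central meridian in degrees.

Zone 50N (EPSG:32650), central meridian 117°

UTM zone = ⌊(λ + 180)/6⌋ + 1; 118.3011° ∈ [114°, 120°) → zone 50.
Hemisphere: N (φ ≥ 0).
Central meridian λ₀ = 6×50 − 183 = 117°.
EPSG code: 32650.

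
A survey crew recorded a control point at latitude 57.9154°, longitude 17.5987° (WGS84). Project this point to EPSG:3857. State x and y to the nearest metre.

Web Mercator is spherical with R = a = 6378137 m.
x = R·λ = 6378137 × 0.307155259 = 1959078.323 m.
y = R·ln tan(π/4 + φ/2) = 6378137 × 1.246377535 = 7949566.674 m.

x 1959078 m, y 7949567 m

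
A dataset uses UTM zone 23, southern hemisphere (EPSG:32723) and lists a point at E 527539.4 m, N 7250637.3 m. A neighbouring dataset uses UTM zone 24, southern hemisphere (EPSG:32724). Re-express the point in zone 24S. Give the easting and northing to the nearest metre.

UTM 23S → geographic: φ = -24.85899994°, λ = -44.72739965°.
UTM 24S (λ₀ = -39°) forward: E = -79235.876 m, N = 7238467.096 m.

E -79236 m, N 7238467 m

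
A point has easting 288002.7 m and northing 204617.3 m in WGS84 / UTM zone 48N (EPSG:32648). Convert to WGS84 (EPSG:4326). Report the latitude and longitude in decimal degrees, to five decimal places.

Zone 48N: λ₀ = 105°, k₀ = 0.9996, false easting 500000 m.
Meridian distance M = (N − FN)/k₀ = 204699.2 m.
Inverse transverse Mercator on WGS84 gives φ = 1.85020025°, λ = 103.09419983°.

lat 1.85020°, lon 103.09420°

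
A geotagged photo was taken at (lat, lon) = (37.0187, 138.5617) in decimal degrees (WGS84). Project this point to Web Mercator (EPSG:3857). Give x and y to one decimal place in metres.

x 15424617.9 m, y 4441713.6 m

Web Mercator is spherical with R = a = 6378137 m.
x = R·λ = 6378137 × 2.418357882 = 15424617.887 m.
y = R·ln tan(π/4 + φ/2) = 6378137 × 0.696396714 = 4441713.647 m.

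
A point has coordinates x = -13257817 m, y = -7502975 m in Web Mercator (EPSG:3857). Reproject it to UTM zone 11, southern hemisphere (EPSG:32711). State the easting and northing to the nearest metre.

Web Mercator inverse (R = 6378137 m) → φ = -55.72049934°, λ = -119.09699645°.
UTM 11S forward: E = 368283.349 m, N = 3823035.306 m.

E 368283 m, N 3823035 m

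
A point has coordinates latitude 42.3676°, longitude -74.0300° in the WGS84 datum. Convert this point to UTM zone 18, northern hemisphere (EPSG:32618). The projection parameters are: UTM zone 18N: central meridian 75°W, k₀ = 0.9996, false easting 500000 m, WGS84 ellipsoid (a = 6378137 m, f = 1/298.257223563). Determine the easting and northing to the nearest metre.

Zone 18 central meridian λ₀ = 6×18 − 183 = -75°; Δλ = +0.9700°.
Transverse Mercator on WGS84 with k₀ = 0.9996 gives E = 579869.441 m, N = 4691047.368 m.

E 579869 m, N 4691047 m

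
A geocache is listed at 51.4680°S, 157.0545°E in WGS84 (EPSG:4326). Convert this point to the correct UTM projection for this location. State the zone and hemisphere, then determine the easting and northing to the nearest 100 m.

Longitude 157.0545° lies in the 6° band [156°, 162°), giving zone 57; latitude is south of the equator, so 57S.
Zone 57 central meridian λ₀ = 6×57 − 183 = 159°; Δλ = -1.9455°.
Transverse Mercator on WGS84 with k₀ = 0.9996 gives E = 364868.755 m, N = 4296334.668 m.

Zone 57S: E 364900 m, N 4296300 m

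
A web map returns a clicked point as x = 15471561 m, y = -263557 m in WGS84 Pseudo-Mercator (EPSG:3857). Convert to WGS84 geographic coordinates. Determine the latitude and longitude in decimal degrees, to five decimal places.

R = 6378137 m. λ = x/R = 138.98339715°.
φ = 2·arctan(exp(y/R)) − 90° = 2·arctan(0.95952) − 90° = -2.36689933°.

lat -2.36690°, lon 138.98340°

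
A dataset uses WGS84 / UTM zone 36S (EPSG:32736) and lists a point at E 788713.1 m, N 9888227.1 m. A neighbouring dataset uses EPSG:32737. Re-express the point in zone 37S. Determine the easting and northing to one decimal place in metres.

E 120842.4 m, N 9888143.5 m

UTM 36S → geographic: φ = -1.01020038°, λ = 35.59410023°.
UTM 37S (λ₀ = 39°) forward: E = 120842.409 m, N = 9888143.528 m.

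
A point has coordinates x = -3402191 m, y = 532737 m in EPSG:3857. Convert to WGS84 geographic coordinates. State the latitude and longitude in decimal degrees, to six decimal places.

R = 6378137 m. λ = x/R = -30.56240175°.
φ = 2·arctan(exp(y/R)) − 90° = 2·arctan(1.08711) − 90° = 4.78010305°.

lat 4.780103°, lon -30.562402°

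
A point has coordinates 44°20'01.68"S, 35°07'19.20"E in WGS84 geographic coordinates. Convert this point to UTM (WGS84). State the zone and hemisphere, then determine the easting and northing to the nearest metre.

Zone 36S: E 669174 m, N 5088862 m

Longitude 35.1220° lies in the 6° band [30°, 36°), giving zone 36; latitude is south of the equator, so 36S.
Zone 36 central meridian λ₀ = 6×36 − 183 = 33°; Δλ = +2.1220°.
Transverse Mercator on WGS84 with k₀ = 0.9996 gives E = 669173.698 m, N = 5088861.850 m.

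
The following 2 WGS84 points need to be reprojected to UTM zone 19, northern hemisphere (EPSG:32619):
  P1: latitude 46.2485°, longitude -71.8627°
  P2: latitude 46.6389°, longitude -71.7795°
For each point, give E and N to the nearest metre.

UTM zone 19N: λ₀ = -69°, k₀ = 0.9996.
P1 (46.2485°, -71.8627°) → (279332.833, 5125641.824) m.
P2 (46.6389°, -71.7795°) → (287272.134, 5168790.520) m.

P1: E 279333 m, N 5125642 m; P2: E 287272 m, N 5168791 m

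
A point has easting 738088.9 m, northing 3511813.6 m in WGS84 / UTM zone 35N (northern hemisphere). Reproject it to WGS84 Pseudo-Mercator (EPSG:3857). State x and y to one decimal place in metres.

x 3285327.6 m, y 3726219.5 m

Unproject from UTM 35N (λ₀ = 27°) → φ = 31.71700006°, λ = 29.51259954°.
Web Mercator (R = 6378137 m): x = 3285327.553 m, y = 3726219.546 m.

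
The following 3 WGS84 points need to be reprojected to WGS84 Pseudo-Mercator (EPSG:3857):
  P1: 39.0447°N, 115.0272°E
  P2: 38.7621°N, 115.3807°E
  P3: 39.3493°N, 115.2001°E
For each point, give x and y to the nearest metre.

Web Mercator: x = R·λ, y = R·ln tan(π/4+φ/2), R = 6378137 m.
P1 (39.0447°, 115.0272°) → (12804769.331, 4728076.488) m.
P2 (38.7621°, 115.3807°) → (12844120.771, 4687651.503) m.
P3 (39.3493°, 115.2001°) → (12824016.471, 4771830.025) m.

P1: x 12804769 m, y 4728076 m; P2: x 12844121 m, y 4687652 m; P3: x 12824016 m, y 4771830 m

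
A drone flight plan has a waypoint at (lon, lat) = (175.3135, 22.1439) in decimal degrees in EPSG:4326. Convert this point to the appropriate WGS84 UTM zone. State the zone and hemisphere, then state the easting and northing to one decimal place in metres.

Zone 60N: E 326076.1 m, N 2449719.8 m

Longitude 175.3135° lies in the 6° band [174°, 180°), giving zone 60; latitude is north of the equator, so 60N.
Zone 60 central meridian λ₀ = 6×60 − 183 = 177°; Δλ = -1.6865°.
Transverse Mercator on WGS84 with k₀ = 0.9996 gives E = 326076.118 m, N = 2449719.849 m.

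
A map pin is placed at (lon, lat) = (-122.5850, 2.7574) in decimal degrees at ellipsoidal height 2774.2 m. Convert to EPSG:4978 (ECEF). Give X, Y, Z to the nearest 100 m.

WGS84: a = 6378137 m, e² = 0.006694380; N(φ) = a/√(1−e²sin²φ) = 6378186.408 m.
X = (N+h)·cosφ·cosλ = -3432488.889 m; Y = (N+h)·cosφ·sinλ = -5370330.334 m; Z = (N(1−e²)+h)·sinφ = 304915.647 m.

X -3432500 m, Y -5370300 m, Z 304900 m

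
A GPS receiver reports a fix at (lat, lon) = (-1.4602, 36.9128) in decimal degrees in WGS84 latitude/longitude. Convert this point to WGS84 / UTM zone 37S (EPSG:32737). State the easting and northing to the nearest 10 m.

Zone 37 central meridian λ₀ = 6×37 − 183 = 39°; Δλ = -2.0872°.
Transverse Mercator on WGS84 with k₀ = 0.9996 gives E = 267770.165 m, N = 9838495.851 m.

E 267770 m, N 9838500 m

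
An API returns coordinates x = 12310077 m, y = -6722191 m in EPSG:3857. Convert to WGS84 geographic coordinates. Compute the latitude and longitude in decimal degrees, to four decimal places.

lat -51.5669°, lon 110.5833°

R = 6378137 m. λ = x/R = 110.58330318°.
φ = 2·arctan(exp(y/R)) − 90° = 2·arctan(0.34856) − 90° = -51.56689952°.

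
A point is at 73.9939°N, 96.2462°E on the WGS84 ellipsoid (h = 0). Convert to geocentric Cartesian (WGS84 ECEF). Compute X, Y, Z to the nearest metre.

X -191943 m, Y 1753697 m, Z 6108751 m

WGS84: a = 6378137 m, e² = 0.006694380; N(φ) = a/√(1−e²sin²φ) = 6397954.616 m.
X = (N+h)·cosφ·cosλ = -191943.371 m; Y = (N+h)·cosφ·sinλ = 1753697.159 m; Z = (N(1−e²)+h)·sinφ = 6108751.009 m.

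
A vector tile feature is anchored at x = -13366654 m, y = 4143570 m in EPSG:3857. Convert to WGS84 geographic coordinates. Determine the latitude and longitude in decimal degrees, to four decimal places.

R = 6378137 m. λ = x/R = -120.07469586°.
φ = 2·arctan(exp(y/R)) − 90° = 2·arctan(1.91487) − 90° = 34.85040265°.

lat 34.8504°, lon -120.0747°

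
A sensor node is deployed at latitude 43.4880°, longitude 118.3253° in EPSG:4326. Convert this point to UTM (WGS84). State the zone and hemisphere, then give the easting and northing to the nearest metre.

Longitude 118.3253° lies in the 6° band [114°, 120°), giving zone 50; latitude is north of the equator, so 50N.
Zone 50 central meridian λ₀ = 6×50 − 183 = 117°; Δλ = +1.3253°.
Transverse Mercator on WGS84 with k₀ = 0.9996 gives E = 607164.726 m, N = 4815861.727 m.

Zone 50N: E 607165 m, N 4815862 m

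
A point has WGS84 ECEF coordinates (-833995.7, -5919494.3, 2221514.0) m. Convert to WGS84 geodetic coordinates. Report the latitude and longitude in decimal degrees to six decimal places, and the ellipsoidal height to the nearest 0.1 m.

lat 20.511900°, lon -98.019600°, h 1858.0 m

λ = atan2(Y, X) = -98.01959968°; p = √(X²+Y²) = 5977956.3 m.
Bowring's method on WGS84 (a = 6378137 m, b = 6356752.314 m) gives φ = 20.51189969°, h = 1858.028 m.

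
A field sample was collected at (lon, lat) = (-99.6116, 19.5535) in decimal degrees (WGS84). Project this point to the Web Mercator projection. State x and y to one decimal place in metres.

x -11088712.6 m, y 2220211.2 m

Web Mercator is spherical with R = a = 6378137 m.
x = R·λ = 6378137 × -1.738550393 = -11088712.589 m.
y = R·ln tan(π/4 + φ/2) = 6378137 × 0.348097134 = 2220211.211 m.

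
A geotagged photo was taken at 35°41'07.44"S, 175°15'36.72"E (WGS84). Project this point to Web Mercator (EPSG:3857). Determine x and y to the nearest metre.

Web Mercator is spherical with R = a = 6378137 m.
x = R·λ = 6378137 × 3.058867538 = 19509876.220 m.
y = R·ln tan(π/4 + φ/2) = 6378137 × -0.667501936 = -4257418.797 m.

x 19509876 m, y -4257419 m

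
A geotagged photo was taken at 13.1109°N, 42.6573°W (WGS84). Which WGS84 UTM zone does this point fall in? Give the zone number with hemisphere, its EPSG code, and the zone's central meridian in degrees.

UTM zone = ⌊(λ + 180)/6⌋ + 1; -42.6573° ∈ [-48°, -42°) → zone 23.
Hemisphere: N (φ ≥ 0).
Central meridian λ₀ = 6×23 − 183 = -45°.
EPSG code: 32623.

Zone 23N (EPSG:32623), central meridian -45°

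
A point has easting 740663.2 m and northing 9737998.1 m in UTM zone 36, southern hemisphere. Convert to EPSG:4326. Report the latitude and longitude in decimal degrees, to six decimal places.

Zone 36S: λ₀ = 33°, k₀ = 0.9996, false easting 500000 m, false northing 10000000 m.
Meridian distance M = (N − FN)/k₀ = -262106.7 m.
Inverse transverse Mercator on WGS84 gives φ = -2.36869973°, λ = 35.16410015°.

lat -2.368700°, lon 35.164100°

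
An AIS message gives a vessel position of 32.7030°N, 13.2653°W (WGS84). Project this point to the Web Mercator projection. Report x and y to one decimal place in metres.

Web Mercator is spherical with R = a = 6378137 m.
x = R·λ = 6378137 × -0.231523161 = -1476686.441 m.
y = R·ln tan(π/4 + φ/2) = 6378137 × 0.604557131 = 3855948.209 m.

x -1476686.4 m, y 3855948.2 m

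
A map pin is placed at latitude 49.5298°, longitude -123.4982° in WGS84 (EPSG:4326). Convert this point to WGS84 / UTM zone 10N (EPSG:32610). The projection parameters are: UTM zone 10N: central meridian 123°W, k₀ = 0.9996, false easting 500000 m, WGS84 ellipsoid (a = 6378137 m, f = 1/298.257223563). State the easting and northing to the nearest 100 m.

Zone 10 central meridian λ₀ = 6×10 − 183 = -123°; Δλ = -0.4982°.
Transverse Mercator on WGS84 with k₀ = 0.9996 gives E = 463948.524 m, N = 5486473.087 m.

E 463900 m, N 5486500 m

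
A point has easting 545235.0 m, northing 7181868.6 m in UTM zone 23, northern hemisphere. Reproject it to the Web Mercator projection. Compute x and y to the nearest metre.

x -4903546 m, y 9545019 m

Unproject from UTM 23N (λ₀ = -45°) → φ = 64.75839958°, λ = -44.04930060°.
Web Mercator (R = 6378137 m): x = -4903545.713 m, y = 9545018.732 m.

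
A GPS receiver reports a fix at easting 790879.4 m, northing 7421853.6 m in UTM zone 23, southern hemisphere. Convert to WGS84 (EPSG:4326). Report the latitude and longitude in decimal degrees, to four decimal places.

lat -23.2870°, lon -42.1564°

Zone 23S: λ₀ = -45°, k₀ = 0.9996, false easting 500000 m, false northing 10000000 m.
Meridian distance M = (N − FN)/k₀ = -2579178.1 m.
Inverse transverse Mercator on WGS84 gives φ = -23.28700023°, λ = -42.15639979°.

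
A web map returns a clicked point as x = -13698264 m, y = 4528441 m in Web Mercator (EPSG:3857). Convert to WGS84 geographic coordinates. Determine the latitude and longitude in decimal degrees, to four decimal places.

lat 37.6382°, lon -123.0536°

R = 6378137 m. λ = x/R = -123.05359917°.
φ = 2·arctan(exp(y/R)) − 90° = 2·arctan(2.03398) − 90° = 37.63820048°.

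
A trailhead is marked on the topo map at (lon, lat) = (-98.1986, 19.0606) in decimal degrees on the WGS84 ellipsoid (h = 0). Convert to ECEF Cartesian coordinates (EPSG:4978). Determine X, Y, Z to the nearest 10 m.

WGS84: a = 6378137 m, e² = 0.006694380; N(φ) = a/√(1−e²sin²φ) = 6380415.002 m.
X = (N+h)·cosφ·cosλ = -859992.266 m; Y = (N+h)·cosφ·sinλ = -5968966.025 m; Z = (N(1−e²)+h)·sinφ = 2069690.809 m.

X -859990 m, Y -5968970 m, Z 2069690 m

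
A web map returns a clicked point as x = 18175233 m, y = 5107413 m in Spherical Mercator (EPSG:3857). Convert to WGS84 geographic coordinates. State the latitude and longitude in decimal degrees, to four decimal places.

R = 6378137 m. λ = x/R = 163.27089596°.
φ = 2·arctan(exp(y/R)) − 90° = 2·arctan(2.22725) − 90° = 41.64139768°.

lat 41.6414°, lon 163.2709°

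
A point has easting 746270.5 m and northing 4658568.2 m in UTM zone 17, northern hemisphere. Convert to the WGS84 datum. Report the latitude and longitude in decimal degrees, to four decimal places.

Zone 17N: λ₀ = -81°, k₀ = 0.9996, false easting 500000 m.
Meridian distance M = (N − FN)/k₀ = 4660432.4 m.
Inverse transverse Mercator on WGS84 gives φ = 42.04060037°, λ = -78.02459938°.

lat 42.0406°, lon -78.0246°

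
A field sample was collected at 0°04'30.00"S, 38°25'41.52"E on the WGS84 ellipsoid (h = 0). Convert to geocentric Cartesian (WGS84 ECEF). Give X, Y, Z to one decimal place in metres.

X 4996549.5 m, Y 3964222.0 m, Z -8293.1 m

WGS84: a = 6378137 m, e² = 0.006694380; N(φ) = a/√(1−e²sin²φ) = 6378137.037 m.
X = (N+h)·cosφ·cosλ = 4996549.466 m; Y = (N+h)·cosφ·sinλ = 3964221.964 m; Z = (N(1−e²)+h)·sinφ = -8293.068 m.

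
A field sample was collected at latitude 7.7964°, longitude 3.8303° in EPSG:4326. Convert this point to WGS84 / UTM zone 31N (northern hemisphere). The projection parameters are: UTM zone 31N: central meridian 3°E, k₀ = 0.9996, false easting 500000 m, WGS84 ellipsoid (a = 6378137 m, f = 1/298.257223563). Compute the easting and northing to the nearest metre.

E 591546 m, N 861880 m

Zone 31 central meridian λ₀ = 6×31 − 183 = 3°; Δλ = +0.8303°.
Transverse Mercator on WGS84 with k₀ = 0.9996 gives E = 591546.313 m, N = 861879.652 m.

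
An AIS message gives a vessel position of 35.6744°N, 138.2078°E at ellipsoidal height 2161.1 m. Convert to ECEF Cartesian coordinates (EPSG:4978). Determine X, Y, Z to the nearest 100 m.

X -3868700 m, Y 3458000 m, Z 3700200 m

WGS84: a = 6378137 m, e² = 0.006694380; N(φ) = a/√(1−e²sin²φ) = 6385410.096 m.
X = (N+h)·cosφ·cosλ = -3868675.874 m; Y = (N+h)·cosφ·sinλ = 3458047.868 m; Z = (N(1−e²)+h)·sinφ = 3700164.228 m.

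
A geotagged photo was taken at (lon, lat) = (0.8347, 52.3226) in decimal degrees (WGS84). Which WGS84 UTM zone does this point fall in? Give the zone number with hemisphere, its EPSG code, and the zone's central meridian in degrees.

UTM zone = ⌊(λ + 180)/6⌋ + 1; 0.8347° ∈ [0°, 6°) → zone 31.
Hemisphere: N (φ ≥ 0).
Central meridian λ₀ = 6×31 − 183 = 3°.
EPSG code: 32631.

Zone 31N (EPSG:32631), central meridian 3°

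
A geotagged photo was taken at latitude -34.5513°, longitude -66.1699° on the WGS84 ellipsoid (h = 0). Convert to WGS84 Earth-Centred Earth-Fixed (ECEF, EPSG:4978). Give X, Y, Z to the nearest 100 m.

X 2124700 m, Y -4810500 m, Z -3597000 m

WGS84: a = 6378137 m, e² = 0.006694380; N(φ) = a/√(1−e²sin²φ) = 6385015.010 m.
X = (N+h)·cosφ·cosλ = 2124698.691 m; Y = (N+h)·cosφ·sinλ = -4810490.761 m; Z = (N(1−e²)+h)·sinφ = -3596980.440 m.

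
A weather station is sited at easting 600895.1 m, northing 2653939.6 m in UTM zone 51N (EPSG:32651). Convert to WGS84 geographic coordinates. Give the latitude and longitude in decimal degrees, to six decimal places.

lat 23.994200°, lon 123.991900°

Zone 51N: λ₀ = 123°, k₀ = 0.9996, false easting 500000 m.
Meridian distance M = (N − FN)/k₀ = 2655001.6 m.
Inverse transverse Mercator on WGS84 gives φ = 23.99420034°, λ = 123.99189969°.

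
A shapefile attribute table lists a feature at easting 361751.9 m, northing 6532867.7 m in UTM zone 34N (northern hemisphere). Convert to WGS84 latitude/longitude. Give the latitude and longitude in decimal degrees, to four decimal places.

lat 58.9132°, lon 18.5994°

Zone 34N: λ₀ = 21°, k₀ = 0.9996, false easting 500000 m.
Meridian distance M = (N − FN)/k₀ = 6535481.9 m.
Inverse transverse Mercator on WGS84 gives φ = 58.91320032°, λ = 18.59939991°.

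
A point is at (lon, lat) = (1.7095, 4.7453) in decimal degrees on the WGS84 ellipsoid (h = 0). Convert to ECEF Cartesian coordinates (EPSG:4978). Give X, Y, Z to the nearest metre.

WGS84: a = 6378137 m, e² = 0.006694380; N(φ) = a/√(1−e²sin²φ) = 6378283.109 m.
X = (N+h)·cosφ·cosλ = 6353591.149 m; Y = (N+h)·cosφ·sinλ = 189624.582 m; Z = (N(1−e²)+h)·sinφ = 524120.465 m.

X 6353591 m, Y 189625 m, Z 524120 m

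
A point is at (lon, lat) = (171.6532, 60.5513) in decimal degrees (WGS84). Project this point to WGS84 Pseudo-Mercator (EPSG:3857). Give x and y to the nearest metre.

Web Mercator is spherical with R = a = 6378137 m.
x = R·λ = 6378137 × 2.995913512 = 19108346.817 m.
y = R·ln tan(π/4 + φ/2) = 6378137 × 1.336364363 = 8523514.989 m.

x 19108347 m, y 8523515 m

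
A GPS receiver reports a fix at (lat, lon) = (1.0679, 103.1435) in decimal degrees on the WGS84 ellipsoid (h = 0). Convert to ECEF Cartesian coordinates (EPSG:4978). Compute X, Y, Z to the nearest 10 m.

X -1450080 m, Y 6209980 m, Z 118080 m

WGS84: a = 6378137 m, e² = 0.006694380; N(φ) = a/√(1−e²sin²φ) = 6378144.416 m.
X = (N+h)·cosφ·cosλ = -1450078.831 m; Y = (N+h)·cosφ·sinλ = 6209981.254 m; Z = (N(1−e²)+h)·sinφ = 118075.570 m.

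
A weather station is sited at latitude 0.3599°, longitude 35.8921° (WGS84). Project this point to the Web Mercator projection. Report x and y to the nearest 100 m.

Web Mercator is spherical with R = a = 6378137 m.
x = R·λ = 6378137 × 0.626435320 = 3995490.296 m.
y = R·ln tan(π/4 + φ/2) = 6378137 × 0.006281481 = 40064.148 m.

x 3995500 m, y 40100 m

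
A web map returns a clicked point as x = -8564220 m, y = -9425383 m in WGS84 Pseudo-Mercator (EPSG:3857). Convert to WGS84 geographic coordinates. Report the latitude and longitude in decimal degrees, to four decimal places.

lat -64.2962°, lon -76.9337°

R = 6378137 m. λ = x/R = -76.93369723°.
φ = 2·arctan(exp(y/R)) − 90° = 2·arctan(0.22815) − 90° = -64.29620123°.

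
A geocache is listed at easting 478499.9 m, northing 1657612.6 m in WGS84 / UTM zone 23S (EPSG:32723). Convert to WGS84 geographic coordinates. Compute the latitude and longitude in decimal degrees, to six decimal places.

Zone 23S: λ₀ = -45°, k₀ = 0.9996, false easting 500000 m, false northing 10000000 m.
Meridian distance M = (N − FN)/k₀ = -8345725.7 m.
Inverse transverse Mercator on WGS84 gives φ = -75.16710012°, λ = -45.75240167°.

lat -75.167100°, lon -45.752402°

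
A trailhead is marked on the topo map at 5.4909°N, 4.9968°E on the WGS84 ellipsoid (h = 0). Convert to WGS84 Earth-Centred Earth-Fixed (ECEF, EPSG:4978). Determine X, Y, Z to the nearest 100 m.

WGS84: a = 6378137 m, e² = 0.006694380; N(φ) = a/√(1−e²sin²φ) = 6378332.482 m.
X = (N+h)·cosφ·cosλ = 6324935.706 m; Y = (N+h)·cosφ·sinλ = 553004.219 m; Z = (N(1−e²)+h)·sinφ = 606241.929 m.

X 6324900 m, Y 553000 m, Z 606200 m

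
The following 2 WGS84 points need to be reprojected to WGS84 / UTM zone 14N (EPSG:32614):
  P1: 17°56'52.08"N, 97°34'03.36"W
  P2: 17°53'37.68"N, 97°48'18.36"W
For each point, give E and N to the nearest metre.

P1: E 651695 m, N 1984995 m; P2: E 626578 m, N 1978842 m

UTM zone 14N: λ₀ = -99°, k₀ = 0.9996.
P1 (17.9478°, -97.5676°) → (651695.060, 1984994.752) m.
P2 (17.8938°, -97.8051°) → (626578.243, 1978841.634) m.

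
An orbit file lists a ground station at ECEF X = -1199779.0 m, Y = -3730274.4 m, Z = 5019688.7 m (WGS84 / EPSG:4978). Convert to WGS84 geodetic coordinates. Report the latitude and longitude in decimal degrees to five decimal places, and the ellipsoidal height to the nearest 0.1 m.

λ = atan2(Y, X) = -107.82949954°; p = √(X²+Y²) = 3918471.2 m.
Bowring's method on WGS84 (a = 6378137 m, b = 6356752.314 m) gives φ = 52.21010001°, h = 3196.935 m.

lat 52.21010°, lon -107.82950°, h 3196.9 m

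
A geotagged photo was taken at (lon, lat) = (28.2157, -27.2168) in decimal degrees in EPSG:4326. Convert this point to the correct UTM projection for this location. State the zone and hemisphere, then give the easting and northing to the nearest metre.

Zone 35S: E 620389 m, N 6988968 m

Longitude 28.2157° lies in the 6° band [24°, 30°), giving zone 35; latitude is south of the equator, so 35S.
Zone 35 central meridian λ₀ = 6×35 − 183 = 27°; Δλ = +1.2157°.
Transverse Mercator on WGS84 with k₀ = 0.9996 gives E = 620389.027 m, N = 6988967.595 m.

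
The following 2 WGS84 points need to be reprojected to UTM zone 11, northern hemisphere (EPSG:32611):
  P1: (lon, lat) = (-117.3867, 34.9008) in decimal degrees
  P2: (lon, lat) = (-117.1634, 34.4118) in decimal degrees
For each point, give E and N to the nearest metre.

UTM zone 11N: λ₀ = -117°, k₀ = 0.9996.
P1 (34.9008°, -117.3867°) → (464670.358, 3862110.467) m.
P2 (34.4118°, -117.1634°) → (484983.562, 3807829.180) m.

P1: E 464670 m, N 3862110 m; P2: E 484984 m, N 3807829 m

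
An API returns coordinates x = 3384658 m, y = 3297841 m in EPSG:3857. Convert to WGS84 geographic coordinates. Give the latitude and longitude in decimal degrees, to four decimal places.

lat 28.3869°, lon 30.4049°

R = 6378137 m. λ = x/R = 30.40490013°.
φ = 2·arctan(exp(y/R)) − 90° = 2·arctan(1.67708) − 90° = 28.38689857°.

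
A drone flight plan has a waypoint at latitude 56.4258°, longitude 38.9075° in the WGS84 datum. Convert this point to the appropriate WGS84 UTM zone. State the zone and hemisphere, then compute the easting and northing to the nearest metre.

Longitude 38.9075° lies in the 6° band [36°, 42°), giving zone 37; latitude is north of the equator, so 37N.
Zone 37 central meridian λ₀ = 6×37 − 183 = 39°; Δλ = -0.0925°.
Transverse Mercator on WGS84 with k₀ = 0.9996 gives E = 494294.567 m, N = 6253475.455 m.

Zone 37N: E 494295 m, N 6253475 m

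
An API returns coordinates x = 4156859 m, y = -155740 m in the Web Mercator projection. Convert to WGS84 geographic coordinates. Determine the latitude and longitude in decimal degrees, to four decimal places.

R = 6378137 m. λ = x/R = 37.34169974°.
φ = 2·arctan(exp(y/R)) − 90° = 2·arctan(0.97588) − 90° = -1.39889722°.

lat -1.3989°, lon 37.3417°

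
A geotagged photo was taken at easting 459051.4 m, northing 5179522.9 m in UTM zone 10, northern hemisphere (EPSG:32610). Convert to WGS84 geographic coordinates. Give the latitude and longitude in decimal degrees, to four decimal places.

lat 46.7680°, lon -123.5363°

Zone 10N: λ₀ = -123°, k₀ = 0.9996, false easting 500000 m.
Meridian distance M = (N − FN)/k₀ = 5181595.5 m.
Inverse transverse Mercator on WGS84 gives φ = 46.76799958°, λ = -123.53629957°.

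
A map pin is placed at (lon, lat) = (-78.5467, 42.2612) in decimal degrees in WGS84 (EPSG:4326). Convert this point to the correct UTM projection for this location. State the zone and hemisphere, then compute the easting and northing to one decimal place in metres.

Zone 17N: E 702349.5 m, N 4681692.0 m

Longitude -78.5467° lies in the 6° band [-84°, -78°), giving zone 17; latitude is north of the equator, so 17N.
Zone 17 central meridian λ₀ = 6×17 − 183 = -81°; Δλ = +2.4533°.
Transverse Mercator on WGS84 with k₀ = 0.9996 gives E = 702349.463 m, N = 4681691.961 m.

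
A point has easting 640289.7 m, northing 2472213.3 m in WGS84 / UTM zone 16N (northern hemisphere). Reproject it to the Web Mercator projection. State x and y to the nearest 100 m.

x -9533100 m, y 2553600 m

Unproject from UTM 16N (λ₀ = -87°) → φ = 22.35010012°, λ = -85.63760046°.
Web Mercator (R = 6378137 m): x = -9533134.076 m, y = 2553611.167 m.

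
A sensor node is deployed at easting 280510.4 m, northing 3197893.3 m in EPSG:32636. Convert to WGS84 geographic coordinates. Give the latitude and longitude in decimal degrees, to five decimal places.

Zone 36N: λ₀ = 33°, k₀ = 0.9996, false easting 500000 m.
Meridian distance M = (N − FN)/k₀ = 3199173.0 m.
Inverse transverse Mercator on WGS84 gives φ = 28.89010001°, λ = 30.74919976°.

lat 28.89010°, lon 30.74920°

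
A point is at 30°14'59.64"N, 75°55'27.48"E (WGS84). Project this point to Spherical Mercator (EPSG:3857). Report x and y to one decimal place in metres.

x 8451854.4 m, y 3535712.8 m

Web Mercator is spherical with R = a = 6378137 m.
x = R·λ = 6378137 × 1.325129017 = 8451854.415 m.
y = R·ln tan(π/4 + φ/2) = 6378137 × 0.554348828 = 3535712.773 m.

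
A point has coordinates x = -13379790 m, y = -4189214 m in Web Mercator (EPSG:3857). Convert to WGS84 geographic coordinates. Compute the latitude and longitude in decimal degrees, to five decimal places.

R = 6378137 m. λ = x/R = -120.19269855°.
φ = 2·arctan(exp(y/R)) − 90° = 2·arctan(0.51850) − 90° = -35.18620104°.

lat -35.18620°, lon -120.19270°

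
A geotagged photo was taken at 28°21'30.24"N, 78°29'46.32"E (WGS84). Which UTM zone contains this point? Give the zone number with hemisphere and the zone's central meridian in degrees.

Zone 44N, central meridian 81°

UTM zone = ⌊(λ + 180)/6⌋ + 1; 78.4962° ∈ [78°, 84°) → zone 44.
Hemisphere: N (φ ≥ 0).
Central meridian λ₀ = 6×44 − 183 = 81°.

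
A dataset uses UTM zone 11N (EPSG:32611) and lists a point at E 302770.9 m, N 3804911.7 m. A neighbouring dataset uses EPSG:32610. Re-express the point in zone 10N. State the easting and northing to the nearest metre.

UTM 11N → geographic: φ = 34.36680042°, λ = -119.14480023°.
UTM 10N (λ₀ = -123°) forward: E = 854579.560 m, N = 3809567.210 m.

E 854580 m, N 3809567 m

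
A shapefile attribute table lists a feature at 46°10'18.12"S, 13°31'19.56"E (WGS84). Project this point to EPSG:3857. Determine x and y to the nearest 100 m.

x 1505300 m, y -5807900 m

Web Mercator is spherical with R = a = 6378137 m.
x = R·λ = 6378137 × 0.236005167 = 1505273.286 m.
y = R·ln tan(π/4 + φ/2) = 6378137 × -0.910596164 = -5807907.088 m.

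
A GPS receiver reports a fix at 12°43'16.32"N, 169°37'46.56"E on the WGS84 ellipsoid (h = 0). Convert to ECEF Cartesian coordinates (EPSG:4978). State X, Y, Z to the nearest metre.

WGS84: a = 6378137 m, e² = 0.006694380; N(φ) = a/√(1−e²sin²φ) = 6379172.483 m.
X = (N+h)·cosφ·cosλ = -6120935.375 m; Y = (N+h)·cosφ·sinλ = 1120133.472 m; Z = (N(1−e²)+h)·sinφ = 1395335.511 m.

X -6120935 m, Y 1120133 m, Z 1395336 m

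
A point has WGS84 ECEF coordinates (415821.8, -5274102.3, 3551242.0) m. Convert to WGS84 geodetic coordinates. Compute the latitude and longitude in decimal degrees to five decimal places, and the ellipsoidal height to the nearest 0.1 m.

lat 34.04990°, lon -85.49200°, h 371.6 m

λ = atan2(Y, X) = -85.49200028°; p = √(X²+Y²) = 5290469.1 m.
Bowring's method on WGS84 (a = 6378137 m, b = 6356752.314 m) gives φ = 34.04989972°, h = 371.568 m.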